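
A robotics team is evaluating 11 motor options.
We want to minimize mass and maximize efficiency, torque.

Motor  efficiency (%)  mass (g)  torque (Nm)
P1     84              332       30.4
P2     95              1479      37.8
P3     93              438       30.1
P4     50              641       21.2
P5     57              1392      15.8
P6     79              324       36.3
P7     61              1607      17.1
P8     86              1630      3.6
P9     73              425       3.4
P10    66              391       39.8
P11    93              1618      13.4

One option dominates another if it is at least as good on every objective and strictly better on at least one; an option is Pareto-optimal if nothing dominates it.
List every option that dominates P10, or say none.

none

P1: worse on torque (30.4 vs 39.8).
P2: worse on mass (1479 vs 391).
P3: worse on mass (438 vs 391).
P4: worse on efficiency (50 vs 66).
P5: worse on efficiency (57 vs 66).
P6: worse on torque (36.3 vs 39.8).
P7: worse on efficiency (61 vs 66).
P8: worse on mass (1630 vs 391).
P9: worse on mass (425 vs 391).
P11: worse on mass (1618 vs 391).
No option dominates P10.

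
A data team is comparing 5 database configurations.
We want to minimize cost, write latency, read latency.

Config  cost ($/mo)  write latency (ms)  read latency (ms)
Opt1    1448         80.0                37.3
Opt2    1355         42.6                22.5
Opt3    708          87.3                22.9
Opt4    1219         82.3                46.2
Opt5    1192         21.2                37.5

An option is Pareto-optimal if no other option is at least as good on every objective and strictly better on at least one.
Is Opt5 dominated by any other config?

No

Opt1: worse on cost (1448 vs 1192).
Opt2: worse on cost (1355 vs 1192).
Opt3: worse on write latency (87.3 vs 21.2).
Opt4: worse on cost (1219 vs 1192).
No option is at least as good as Opt5 on every objective and strictly better on one.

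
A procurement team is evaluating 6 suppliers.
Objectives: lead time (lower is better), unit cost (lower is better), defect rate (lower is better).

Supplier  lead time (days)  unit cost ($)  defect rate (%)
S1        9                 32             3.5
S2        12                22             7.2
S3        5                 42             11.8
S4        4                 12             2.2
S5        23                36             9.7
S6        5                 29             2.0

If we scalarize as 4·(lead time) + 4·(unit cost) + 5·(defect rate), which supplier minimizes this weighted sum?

S4

S1: 4·9 + 4·32 + 5·3.5 = 181.5
S2: 4·12 + 4·22 + 5·7.2 = 172.0
S3: 4·5 + 4·42 + 5·11.8 = 247.0
S4: 4·4 + 4·12 + 5·2.2 = 75.0
S5: 4·23 + 4·36 + 5·9.7 = 284.5
S6: 4·5 + 4·29 + 5·2.0 = 146.0
Lowest: S4 at 75.0.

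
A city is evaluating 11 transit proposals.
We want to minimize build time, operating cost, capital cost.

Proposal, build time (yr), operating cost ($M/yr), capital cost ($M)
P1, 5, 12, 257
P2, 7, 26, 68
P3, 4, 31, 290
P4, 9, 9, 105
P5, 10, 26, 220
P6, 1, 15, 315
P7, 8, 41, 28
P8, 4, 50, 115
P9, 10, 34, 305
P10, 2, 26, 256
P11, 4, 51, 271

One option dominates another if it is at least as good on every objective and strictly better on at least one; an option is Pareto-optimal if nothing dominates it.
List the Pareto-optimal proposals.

P1, P2, P4, P6, P7, P8, P10

P1: not dominated.
P2: not dominated.
P3: dominated by P10 (build time 2≤4, operating cost 26≤31, capital cost 256≤290).
P4: not dominated (best operating cost).
P5: dominated by P2 (build time 7≤10, operating cost 26≤26, capital cost 68≤220).
P6: not dominated (best build time).
P7: not dominated (best capital cost).
P8: not dominated.
P9: dominated by P1 (build time 5≤10, operating cost 12≤34, capital cost 257≤305).
P10: not dominated.
P11: dominated by P8 (build time 4≤4, operating cost 50≤51, capital cost 115≤271).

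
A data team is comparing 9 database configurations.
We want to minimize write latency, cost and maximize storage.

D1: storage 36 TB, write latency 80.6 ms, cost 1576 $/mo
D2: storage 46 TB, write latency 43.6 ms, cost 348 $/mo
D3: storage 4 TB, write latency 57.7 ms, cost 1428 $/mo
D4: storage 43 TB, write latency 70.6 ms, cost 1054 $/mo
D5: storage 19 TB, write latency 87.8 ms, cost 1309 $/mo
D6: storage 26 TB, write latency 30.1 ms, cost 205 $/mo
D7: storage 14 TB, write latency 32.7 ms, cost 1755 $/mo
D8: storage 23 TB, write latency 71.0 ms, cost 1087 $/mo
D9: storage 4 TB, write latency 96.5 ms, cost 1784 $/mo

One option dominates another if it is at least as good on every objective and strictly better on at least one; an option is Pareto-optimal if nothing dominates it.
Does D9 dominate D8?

No

D9 vs D8: D9 is worse on storage (4 vs 23), so it does not dominate D8.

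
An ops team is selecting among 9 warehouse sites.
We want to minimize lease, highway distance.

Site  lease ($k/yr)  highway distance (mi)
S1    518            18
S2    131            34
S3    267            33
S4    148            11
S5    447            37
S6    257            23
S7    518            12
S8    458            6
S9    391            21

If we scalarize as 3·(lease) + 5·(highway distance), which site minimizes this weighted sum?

S1: 3·518 + 5·18 = 1644
S2: 3·131 + 5·34 = 563
S3: 3·267 + 5·33 = 966
S4: 3·148 + 5·11 = 499
S5: 3·447 + 5·37 = 1526
S6: 3·257 + 5·23 = 886
S7: 3·518 + 5·12 = 1614
S8: 3·458 + 5·6 = 1404
S9: 3·391 + 5·21 = 1278
Lowest: S4 at 499.

S4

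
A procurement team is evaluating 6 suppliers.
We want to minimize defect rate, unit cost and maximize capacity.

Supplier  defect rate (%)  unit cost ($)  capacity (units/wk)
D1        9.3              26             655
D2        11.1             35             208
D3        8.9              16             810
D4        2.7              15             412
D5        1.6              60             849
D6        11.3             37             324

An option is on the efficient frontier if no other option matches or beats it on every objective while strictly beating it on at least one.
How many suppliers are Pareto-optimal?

3

D1: dominated by D3 (defect rate 8.9≤9.3, unit cost 16≤26, capacity 810≥655).
D2: dominated by D1 (defect rate 9.3≤11.1, unit cost 26≤35, capacity 655≥208).
D3: not dominated.
D4: not dominated (best unit cost).
D5: not dominated (best defect rate).
D6: dominated by D1 (defect rate 9.3≤11.3, unit cost 26≤37, capacity 655≥324).
Pareto-optimal: D3, D4, D5 → 3.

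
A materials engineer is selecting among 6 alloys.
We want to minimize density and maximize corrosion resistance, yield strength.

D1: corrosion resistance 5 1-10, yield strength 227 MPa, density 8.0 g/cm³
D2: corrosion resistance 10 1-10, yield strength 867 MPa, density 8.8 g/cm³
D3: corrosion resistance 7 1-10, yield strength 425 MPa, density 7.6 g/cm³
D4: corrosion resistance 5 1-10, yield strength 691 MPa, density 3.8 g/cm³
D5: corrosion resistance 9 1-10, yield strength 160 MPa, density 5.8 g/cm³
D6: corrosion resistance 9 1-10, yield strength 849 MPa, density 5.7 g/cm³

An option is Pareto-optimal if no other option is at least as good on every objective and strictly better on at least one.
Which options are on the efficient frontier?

D2, D4, D6

D1: dominated by D3 (corrosion resistance 7≥5, yield strength 425≥227, density 7.6≤8.0).
D2: not dominated (best corrosion resistance).
D3: dominated by D6 (corrosion resistance 9≥7, yield strength 849≥425, density 5.7≤7.6).
D4: not dominated (best density).
D5: dominated by D6 (corrosion resistance 9≥9, yield strength 849≥160, density 5.7≤5.8).
D6: not dominated.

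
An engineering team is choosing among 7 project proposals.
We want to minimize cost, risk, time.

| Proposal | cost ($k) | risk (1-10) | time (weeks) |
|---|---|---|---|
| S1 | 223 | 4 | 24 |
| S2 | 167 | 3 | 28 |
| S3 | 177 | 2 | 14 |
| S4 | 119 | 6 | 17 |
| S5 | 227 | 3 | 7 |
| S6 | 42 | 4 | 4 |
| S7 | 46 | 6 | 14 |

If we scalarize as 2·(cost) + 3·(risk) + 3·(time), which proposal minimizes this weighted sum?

S6

S1: 2·223 + 3·4 + 3·24 = 530
S2: 2·167 + 3·3 + 3·28 = 427
S3: 2·177 + 3·2 + 3·14 = 402
S4: 2·119 + 3·6 + 3·17 = 307
S5: 2·227 + 3·3 + 3·7 = 484
S6: 2·42 + 3·4 + 3·4 = 108
S7: 2·46 + 3·6 + 3·14 = 152
Lowest: S6 at 108.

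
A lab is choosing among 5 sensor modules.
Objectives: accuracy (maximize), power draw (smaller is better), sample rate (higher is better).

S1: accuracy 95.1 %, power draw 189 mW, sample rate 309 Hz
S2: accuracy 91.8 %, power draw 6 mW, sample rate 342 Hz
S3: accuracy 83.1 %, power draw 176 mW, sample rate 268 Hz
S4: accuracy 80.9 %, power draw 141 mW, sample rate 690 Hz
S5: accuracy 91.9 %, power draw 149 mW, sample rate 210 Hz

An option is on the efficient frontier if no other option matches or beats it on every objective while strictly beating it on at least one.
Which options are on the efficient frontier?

S1, S2, S4, S5

S1: not dominated (best accuracy).
S2: not dominated (best power draw).
S3: dominated by S2 (accuracy 91.8≥83.1, power draw 6≤176, sample rate 342≥268).
S4: not dominated (best sample rate).
S5: not dominated.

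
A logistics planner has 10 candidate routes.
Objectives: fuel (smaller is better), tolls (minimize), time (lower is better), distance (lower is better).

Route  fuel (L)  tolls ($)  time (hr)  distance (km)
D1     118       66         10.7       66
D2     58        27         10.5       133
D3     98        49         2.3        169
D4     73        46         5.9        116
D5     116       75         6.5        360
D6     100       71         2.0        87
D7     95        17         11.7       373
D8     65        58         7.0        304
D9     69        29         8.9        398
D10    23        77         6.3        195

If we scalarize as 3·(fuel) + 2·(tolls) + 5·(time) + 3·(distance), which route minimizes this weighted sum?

D2

D1: 3·118 + 2·66 + 5·10.7 + 3·66 = 737.5
D2: 3·58 + 2·27 + 5·10.5 + 3·133 = 679.5
D3: 3·98 + 2·49 + 5·2.3 + 3·169 = 910.5
D4: 3·73 + 2·46 + 5·5.9 + 3·116 = 688.5
D5: 3·116 + 2·75 + 5·6.5 + 3·360 = 1610.5
D6: 3·100 + 2·71 + 5·2.0 + 3·87 = 713.0
D7: 3·95 + 2·17 + 5·11.7 + 3·373 = 1496.5
D8: 3·65 + 2·58 + 5·7.0 + 3·304 = 1258.0
D9: 3·69 + 2·29 + 5·8.9 + 3·398 = 1503.5
D10: 3·23 + 2·77 + 5·6.3 + 3·195 = 839.5
Lowest: D2 at 679.5.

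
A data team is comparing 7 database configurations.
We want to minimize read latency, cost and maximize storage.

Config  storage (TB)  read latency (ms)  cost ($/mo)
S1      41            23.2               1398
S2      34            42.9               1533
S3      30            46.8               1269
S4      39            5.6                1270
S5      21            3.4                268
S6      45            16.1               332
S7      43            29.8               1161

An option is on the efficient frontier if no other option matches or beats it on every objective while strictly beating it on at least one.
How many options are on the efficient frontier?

3

S1: dominated by S6 (storage 45≥41, read latency 16.1≤23.2, cost 332≤1398).
S2: dominated by S1 (storage 41≥34, read latency 23.2≤42.9, cost 1398≤1533).
S3: dominated by S6 (storage 45≥30, read latency 16.1≤46.8, cost 332≤1269).
S4: not dominated.
S5: not dominated (best read latency).
S6: not dominated (best storage).
S7: dominated by S6 (storage 45≥43, read latency 16.1≤29.8, cost 332≤1161).
Pareto-optimal: S4, S5, S6 → 3.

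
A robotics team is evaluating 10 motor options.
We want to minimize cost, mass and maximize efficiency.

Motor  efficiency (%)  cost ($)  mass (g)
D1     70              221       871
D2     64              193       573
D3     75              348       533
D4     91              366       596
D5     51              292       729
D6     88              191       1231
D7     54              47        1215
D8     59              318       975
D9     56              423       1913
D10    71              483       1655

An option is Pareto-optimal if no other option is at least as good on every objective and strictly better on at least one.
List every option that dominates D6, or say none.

D1: worse on efficiency (70 vs 88).
D2: worse on efficiency (64 vs 88).
D3: worse on efficiency (75 vs 88).
D4: worse on cost (366 vs 191).
D5: worse on efficiency (51 vs 88).
D7: worse on efficiency (54 vs 88).
D8: worse on efficiency (59 vs 88).
D9: worse on efficiency (56 vs 88).
D10: worse on efficiency (71 vs 88).
No option dominates D6.

none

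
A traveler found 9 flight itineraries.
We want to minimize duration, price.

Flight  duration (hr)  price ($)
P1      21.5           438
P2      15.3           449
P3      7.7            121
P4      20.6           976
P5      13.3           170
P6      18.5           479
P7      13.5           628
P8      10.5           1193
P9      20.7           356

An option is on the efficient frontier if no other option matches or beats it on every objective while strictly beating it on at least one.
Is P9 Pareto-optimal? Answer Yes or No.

No

P3 vs P9: duration 7.7≤20.7, price 121≤356 — P3 is at least as good on every objective and strictly better on at least one, so P3 dominates P9.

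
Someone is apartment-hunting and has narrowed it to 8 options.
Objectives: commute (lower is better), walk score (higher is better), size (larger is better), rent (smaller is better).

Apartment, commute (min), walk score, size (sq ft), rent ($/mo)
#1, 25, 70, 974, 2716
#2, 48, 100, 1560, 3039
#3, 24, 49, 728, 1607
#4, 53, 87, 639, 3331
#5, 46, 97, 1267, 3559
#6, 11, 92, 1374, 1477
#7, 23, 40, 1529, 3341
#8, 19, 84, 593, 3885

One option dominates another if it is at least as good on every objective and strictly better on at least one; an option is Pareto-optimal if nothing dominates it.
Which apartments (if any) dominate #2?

#1: worse on walk score (70 vs 100).
#3: worse on walk score (49 vs 100).
#4: worse on commute (53 vs 48).
#5: worse on walk score (97 vs 100).
#6: worse on walk score (92 vs 100).
#7: worse on walk score (40 vs 100).
#8: worse on walk score (84 vs 100).
No option dominates #2.

none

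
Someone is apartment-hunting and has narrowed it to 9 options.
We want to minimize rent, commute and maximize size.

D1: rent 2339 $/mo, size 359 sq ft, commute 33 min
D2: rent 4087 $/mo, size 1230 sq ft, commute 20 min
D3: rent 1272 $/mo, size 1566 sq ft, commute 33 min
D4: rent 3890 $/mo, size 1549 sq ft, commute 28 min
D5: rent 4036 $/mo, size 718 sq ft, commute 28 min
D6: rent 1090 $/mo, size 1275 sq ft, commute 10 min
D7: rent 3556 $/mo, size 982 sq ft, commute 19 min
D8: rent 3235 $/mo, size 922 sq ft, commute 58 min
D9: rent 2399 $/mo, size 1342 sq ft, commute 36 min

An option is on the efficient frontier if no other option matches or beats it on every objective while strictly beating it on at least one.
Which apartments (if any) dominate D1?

D3: rent 1272≤2339, size 1566≥359, commute 33≤33 — dominates D1.
D6: rent 1090≤2339, size 1275≥359, commute 10≤33 — dominates D1.
Others (D2, D4, D5, D7, D8, D9) are each worse than D1 on at least one objective.

D3, D6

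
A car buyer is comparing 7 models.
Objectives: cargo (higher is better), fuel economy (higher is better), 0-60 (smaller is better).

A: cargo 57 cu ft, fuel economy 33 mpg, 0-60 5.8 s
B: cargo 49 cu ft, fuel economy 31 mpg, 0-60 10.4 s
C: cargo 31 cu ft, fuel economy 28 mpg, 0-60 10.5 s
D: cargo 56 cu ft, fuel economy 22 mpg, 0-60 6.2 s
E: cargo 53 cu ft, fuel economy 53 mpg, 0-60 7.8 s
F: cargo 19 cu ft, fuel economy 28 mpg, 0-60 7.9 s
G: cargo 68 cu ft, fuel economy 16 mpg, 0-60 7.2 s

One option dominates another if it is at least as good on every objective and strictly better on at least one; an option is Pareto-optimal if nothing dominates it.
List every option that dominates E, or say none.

A: worse on fuel economy (33 vs 53).
B: worse on cargo (49 vs 53).
C: worse on cargo (31 vs 53).
D: worse on fuel economy (22 vs 53).
F: worse on cargo (19 vs 53).
G: worse on fuel economy (16 vs 53).
No option dominates E.

none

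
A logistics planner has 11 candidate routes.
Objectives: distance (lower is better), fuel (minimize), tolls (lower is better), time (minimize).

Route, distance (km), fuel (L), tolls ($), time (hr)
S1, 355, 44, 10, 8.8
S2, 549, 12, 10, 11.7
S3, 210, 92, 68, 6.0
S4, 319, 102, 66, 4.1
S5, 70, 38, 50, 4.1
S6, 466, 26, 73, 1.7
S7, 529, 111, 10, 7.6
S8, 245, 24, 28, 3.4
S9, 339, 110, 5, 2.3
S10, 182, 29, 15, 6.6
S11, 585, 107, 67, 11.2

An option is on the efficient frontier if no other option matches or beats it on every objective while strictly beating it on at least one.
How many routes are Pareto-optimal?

S1: not dominated.
S2: not dominated (best fuel).
S3: dominated by S5 (distance 70≤210, fuel 38≤92, tolls 50≤68, time 4.1≤6.0).
S4: dominated by S5 (distance 70≤319, fuel 38≤102, tolls 50≤66, time 4.1≤4.1).
S5: not dominated (best distance).
S6: not dominated (best time).
S7: dominated by S9 (distance 339≤529, fuel 110≤111, tolls 5≤10, time 2.3≤7.6).
S8: not dominated.
S9: not dominated (best tolls).
S10: not dominated.
S11: dominated by S1 (distance 355≤585, fuel 44≤107, tolls 10≤67, time 8.8≤11.2).
Pareto-optimal: S1, S2, S5, S6, S8, S9, S10 → 7.

7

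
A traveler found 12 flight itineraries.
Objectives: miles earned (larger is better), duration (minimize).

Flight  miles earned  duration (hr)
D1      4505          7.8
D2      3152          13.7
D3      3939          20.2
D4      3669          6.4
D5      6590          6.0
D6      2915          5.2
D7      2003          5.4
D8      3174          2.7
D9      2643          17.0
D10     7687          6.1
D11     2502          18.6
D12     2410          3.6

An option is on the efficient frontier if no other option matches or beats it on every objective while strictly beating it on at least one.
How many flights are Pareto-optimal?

3

D1: dominated by D5 (miles earned 6590≥4505, duration 6.0≤7.8).
D2: dominated by D1 (miles earned 4505≥3152, duration 7.8≤13.7).
D3: dominated by D1 (miles earned 4505≥3939, duration 7.8≤20.2).
D4: dominated by D5 (miles earned 6590≥3669, duration 6.0≤6.4).
D5: not dominated.
D6: dominated by D8 (miles earned 3174≥2915, duration 2.7≤5.2).
D7: dominated by D6 (miles earned 2915≥2003, duration 5.2≤5.4).
D8: not dominated (best duration).
D9: dominated by D1 (miles earned 4505≥2643, duration 7.8≤17.0).
D10: not dominated (best miles earned).
D11: dominated by D1 (miles earned 4505≥2502, duration 7.8≤18.6).
D12: dominated by D8 (miles earned 3174≥2410, duration 2.7≤3.6).
Pareto-optimal: D5, D8, D10 → 3.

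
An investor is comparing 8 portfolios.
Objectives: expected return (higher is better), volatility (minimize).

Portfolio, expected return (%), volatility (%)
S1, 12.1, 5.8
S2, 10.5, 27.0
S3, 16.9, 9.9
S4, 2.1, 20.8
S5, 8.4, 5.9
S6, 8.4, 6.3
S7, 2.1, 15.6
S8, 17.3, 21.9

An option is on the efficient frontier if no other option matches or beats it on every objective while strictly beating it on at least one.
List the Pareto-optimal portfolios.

S1: not dominated (best volatility).
S2: dominated by S1 (expected return 12.1≥10.5, volatility 5.8≤27.0).
S3: not dominated.
S4: dominated by S1 (expected return 12.1≥2.1, volatility 5.8≤20.8).
S5: dominated by S1 (expected return 12.1≥8.4, volatility 5.8≤5.9).
S6: dominated by S1 (expected return 12.1≥8.4, volatility 5.8≤6.3).
S7: dominated by S1 (expected return 12.1≥2.1, volatility 5.8≤15.6).
S8: not dominated (best expected return).

S1, S3, S8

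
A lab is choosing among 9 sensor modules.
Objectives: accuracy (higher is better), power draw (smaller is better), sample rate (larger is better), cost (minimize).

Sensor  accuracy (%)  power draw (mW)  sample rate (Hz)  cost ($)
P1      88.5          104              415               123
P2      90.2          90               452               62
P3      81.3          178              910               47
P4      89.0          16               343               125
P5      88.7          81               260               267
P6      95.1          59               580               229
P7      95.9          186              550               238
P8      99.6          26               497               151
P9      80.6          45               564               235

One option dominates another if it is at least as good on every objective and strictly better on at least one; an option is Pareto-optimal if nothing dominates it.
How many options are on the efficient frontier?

7

P1: dominated by P2 (accuracy 90.2≥88.5, power draw 90≤104, sample rate 452≥415, cost 62≤123).
P2: not dominated.
P3: not dominated (best sample rate).
P4: not dominated (best power draw).
P5: dominated by P4 (accuracy 89.0≥88.7, power draw 16≤81, sample rate 343≥260, cost 125≤267).
P6: not dominated.
P7: not dominated.
P8: not dominated (best accuracy).
P9: not dominated.
Pareto-optimal: P2, P3, P4, P6, P7, P8, P9 → 7.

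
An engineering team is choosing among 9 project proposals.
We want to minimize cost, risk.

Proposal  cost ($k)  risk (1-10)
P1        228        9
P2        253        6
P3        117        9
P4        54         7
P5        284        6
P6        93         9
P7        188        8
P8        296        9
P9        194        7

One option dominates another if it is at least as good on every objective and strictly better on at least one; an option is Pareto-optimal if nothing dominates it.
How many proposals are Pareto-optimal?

2

P1: dominated by P3 (cost 117≤228, risk 9≤9).
P2: not dominated.
P3: dominated by P4 (cost 54≤117, risk 7≤9).
P4: not dominated (best cost).
P5: dominated by P2 (cost 253≤284, risk 6≤6).
P6: dominated by P4 (cost 54≤93, risk 7≤9).
P7: dominated by P4 (cost 54≤188, risk 7≤8).
P8: dominated by P1 (cost 228≤296, risk 9≤9).
P9: dominated by P4 (cost 54≤194, risk 7≤7).
Pareto-optimal: P2, P4 → 2.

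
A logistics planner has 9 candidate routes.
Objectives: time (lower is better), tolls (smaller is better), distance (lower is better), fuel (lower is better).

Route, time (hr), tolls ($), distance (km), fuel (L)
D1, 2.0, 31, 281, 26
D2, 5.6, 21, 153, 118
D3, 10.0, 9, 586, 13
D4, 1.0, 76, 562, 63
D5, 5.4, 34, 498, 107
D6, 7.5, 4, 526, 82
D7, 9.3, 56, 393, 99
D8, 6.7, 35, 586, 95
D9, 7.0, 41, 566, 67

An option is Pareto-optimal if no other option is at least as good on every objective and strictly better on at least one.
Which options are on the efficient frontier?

D1, D2, D3, D4, D6

D1: not dominated.
D2: not dominated (best distance).
D3: not dominated (best fuel).
D4: not dominated (best time).
D5: dominated by D1 (time 2.0≤5.4, tolls 31≤34, distance 281≤498, fuel 26≤107).
D6: not dominated (best tolls).
D7: dominated by D1 (time 2.0≤9.3, tolls 31≤56, distance 281≤393, fuel 26≤99).
D8: dominated by D1 (time 2.0≤6.7, tolls 31≤35, distance 281≤586, fuel 26≤95).
D9: dominated by D1 (time 2.0≤7.0, tolls 31≤41, distance 281≤566, fuel 26≤67).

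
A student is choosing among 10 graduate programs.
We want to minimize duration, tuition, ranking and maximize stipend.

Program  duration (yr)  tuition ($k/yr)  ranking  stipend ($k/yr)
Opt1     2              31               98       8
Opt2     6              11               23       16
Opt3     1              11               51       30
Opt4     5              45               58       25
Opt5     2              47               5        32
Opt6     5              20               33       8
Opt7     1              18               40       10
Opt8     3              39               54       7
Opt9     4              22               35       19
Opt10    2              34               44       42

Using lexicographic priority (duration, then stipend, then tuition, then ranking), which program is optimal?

Opt3

First minimize duration: best is 1, kept {Opt3, Opt7}.
Then maximize stipend: best is 30, kept {Opt3}.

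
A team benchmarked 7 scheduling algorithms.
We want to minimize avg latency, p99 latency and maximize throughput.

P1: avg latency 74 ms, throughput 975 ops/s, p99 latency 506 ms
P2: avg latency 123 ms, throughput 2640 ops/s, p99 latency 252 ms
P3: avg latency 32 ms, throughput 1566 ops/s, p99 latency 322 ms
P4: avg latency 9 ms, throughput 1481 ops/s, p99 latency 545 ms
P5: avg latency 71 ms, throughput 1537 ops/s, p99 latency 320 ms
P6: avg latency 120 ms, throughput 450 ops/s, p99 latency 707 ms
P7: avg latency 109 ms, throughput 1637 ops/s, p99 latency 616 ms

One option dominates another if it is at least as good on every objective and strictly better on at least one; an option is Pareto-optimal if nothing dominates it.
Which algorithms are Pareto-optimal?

P2, P3, P4, P5, P7

P1: dominated by P3 (avg latency 32≤74, throughput 1566≥975, p99 latency 322≤506).
P2: not dominated (best throughput).
P3: not dominated.
P4: not dominated (best avg latency).
P5: not dominated.
P6: dominated by P1 (avg latency 74≤120, throughput 975≥450, p99 latency 506≤707).
P7: not dominated.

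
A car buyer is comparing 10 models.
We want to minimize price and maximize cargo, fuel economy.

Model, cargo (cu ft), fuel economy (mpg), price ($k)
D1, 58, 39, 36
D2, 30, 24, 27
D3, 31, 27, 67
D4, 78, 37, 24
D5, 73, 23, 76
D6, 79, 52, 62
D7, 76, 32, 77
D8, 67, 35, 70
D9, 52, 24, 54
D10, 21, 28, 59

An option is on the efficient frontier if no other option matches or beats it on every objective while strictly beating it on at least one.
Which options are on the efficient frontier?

D1: not dominated.
D2: dominated by D4 (cargo 78≥30, fuel economy 37≥24, price 24≤27).
D3: dominated by D1 (cargo 58≥31, fuel economy 39≥27, price 36≤67).
D4: not dominated (best price).
D5: dominated by D4 (cargo 78≥73, fuel economy 37≥23, price 24≤76).
D6: not dominated (best cargo).
D7: dominated by D4 (cargo 78≥76, fuel economy 37≥32, price 24≤77).
D8: dominated by D4 (cargo 78≥67, fuel economy 37≥35, price 24≤70).
D9: dominated by D1 (cargo 58≥52, fuel economy 39≥24, price 36≤54).
D10: dominated by D1 (cargo 58≥21, fuel economy 39≥28, price 36≤59).

D1, D4, D6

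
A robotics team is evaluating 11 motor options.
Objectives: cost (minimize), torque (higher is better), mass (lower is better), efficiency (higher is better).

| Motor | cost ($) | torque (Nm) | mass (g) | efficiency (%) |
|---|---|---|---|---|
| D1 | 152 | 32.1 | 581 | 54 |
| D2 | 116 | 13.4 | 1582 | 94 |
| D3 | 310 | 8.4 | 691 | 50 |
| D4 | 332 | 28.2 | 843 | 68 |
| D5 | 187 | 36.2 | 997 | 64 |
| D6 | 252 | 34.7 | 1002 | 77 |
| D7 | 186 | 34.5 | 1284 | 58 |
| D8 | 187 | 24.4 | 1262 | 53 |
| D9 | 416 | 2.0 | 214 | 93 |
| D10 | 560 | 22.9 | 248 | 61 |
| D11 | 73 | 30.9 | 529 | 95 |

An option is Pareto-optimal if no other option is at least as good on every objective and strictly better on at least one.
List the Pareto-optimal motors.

D1: not dominated.
D2: dominated by D11 (cost 73≤116, torque 30.9≥13.4, mass 529≤1582, efficiency 95≥94).
D3: dominated by D1 (cost 152≤310, torque 32.1≥8.4, mass 581≤691, efficiency 54≥50).
D4: dominated by D11 (cost 73≤332, torque 30.9≥28.2, mass 529≤843, efficiency 95≥68).
D5: not dominated (best torque).
D6: not dominated.
D7: not dominated.
D8: dominated by D1 (cost 152≤187, torque 32.1≥24.4, mass 581≤1262, efficiency 54≥53).
D9: not dominated (best mass).
D10: not dominated.
D11: not dominated (best cost).

D1, D5, D6, D7, D9, D10, D11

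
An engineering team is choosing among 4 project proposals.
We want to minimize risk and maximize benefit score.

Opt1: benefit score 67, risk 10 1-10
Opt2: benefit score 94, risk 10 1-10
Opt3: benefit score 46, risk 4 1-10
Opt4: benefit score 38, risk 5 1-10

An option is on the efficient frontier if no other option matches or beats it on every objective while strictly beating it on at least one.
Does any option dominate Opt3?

Opt1: worse on risk (10 vs 4).
Opt2: worse on risk (10 vs 4).
Opt4: worse on benefit score (38 vs 46).
No option is at least as good as Opt3 on every objective and strictly better on one.

No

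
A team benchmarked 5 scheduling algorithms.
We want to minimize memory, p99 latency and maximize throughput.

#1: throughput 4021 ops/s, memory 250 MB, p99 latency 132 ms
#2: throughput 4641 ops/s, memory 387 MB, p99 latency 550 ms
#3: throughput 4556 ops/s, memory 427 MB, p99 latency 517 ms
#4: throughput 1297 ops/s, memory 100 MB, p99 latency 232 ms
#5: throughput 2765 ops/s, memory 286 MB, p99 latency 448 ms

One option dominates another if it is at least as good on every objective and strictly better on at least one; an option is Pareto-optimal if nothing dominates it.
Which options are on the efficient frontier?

#1: not dominated (best p99 latency).
#2: not dominated (best throughput).
#3: not dominated.
#4: not dominated (best memory).
#5: dominated by #1 (throughput 4021≥2765, memory 250≤286, p99 latency 132≤448).

#1, #2, #3, #4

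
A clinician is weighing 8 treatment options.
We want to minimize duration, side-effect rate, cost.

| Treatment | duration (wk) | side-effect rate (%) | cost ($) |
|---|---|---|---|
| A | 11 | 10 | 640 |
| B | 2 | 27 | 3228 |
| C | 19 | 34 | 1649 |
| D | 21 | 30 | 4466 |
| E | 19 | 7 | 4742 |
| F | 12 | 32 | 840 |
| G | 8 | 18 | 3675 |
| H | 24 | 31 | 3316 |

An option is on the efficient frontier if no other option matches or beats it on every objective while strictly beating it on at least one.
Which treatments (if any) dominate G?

A: worse on duration (11 vs 8).
B: worse on side-effect rate (27 vs 18).
C: worse on duration (19 vs 8).
D: worse on duration (21 vs 8).
E: worse on duration (19 vs 8).
F: worse on duration (12 vs 8).
H: worse on duration (24 vs 8).
No option dominates G.

none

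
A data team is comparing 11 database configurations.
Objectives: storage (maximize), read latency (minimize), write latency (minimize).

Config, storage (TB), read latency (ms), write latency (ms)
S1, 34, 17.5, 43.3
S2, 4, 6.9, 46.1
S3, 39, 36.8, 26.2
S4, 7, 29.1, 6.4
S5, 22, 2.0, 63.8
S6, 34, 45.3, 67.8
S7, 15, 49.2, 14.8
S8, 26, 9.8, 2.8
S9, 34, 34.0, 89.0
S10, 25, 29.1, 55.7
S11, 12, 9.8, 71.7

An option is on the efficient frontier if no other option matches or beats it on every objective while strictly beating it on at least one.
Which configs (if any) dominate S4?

S8: storage 26≥7, read latency 9.8≤29.1, write latency 2.8≤6.4 — dominates S4.
Others (S1, S2, S3, S5, S6, S7, S9, S10, S11) are each worse than S4 on at least one objective.

S8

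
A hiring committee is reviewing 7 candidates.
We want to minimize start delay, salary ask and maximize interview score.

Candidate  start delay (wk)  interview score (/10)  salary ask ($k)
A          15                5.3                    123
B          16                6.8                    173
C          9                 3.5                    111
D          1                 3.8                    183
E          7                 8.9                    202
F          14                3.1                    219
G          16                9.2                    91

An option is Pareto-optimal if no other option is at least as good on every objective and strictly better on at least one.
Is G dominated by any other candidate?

No

A: worse on interview score (5.3 vs 9.2).
B: worse on interview score (6.8 vs 9.2).
C: worse on interview score (3.5 vs 9.2).
D: worse on interview score (3.8 vs 9.2).
E: worse on interview score (8.9 vs 9.2).
F: worse on interview score (3.1 vs 9.2).
No option is at least as good as G on every objective and strictly better on one.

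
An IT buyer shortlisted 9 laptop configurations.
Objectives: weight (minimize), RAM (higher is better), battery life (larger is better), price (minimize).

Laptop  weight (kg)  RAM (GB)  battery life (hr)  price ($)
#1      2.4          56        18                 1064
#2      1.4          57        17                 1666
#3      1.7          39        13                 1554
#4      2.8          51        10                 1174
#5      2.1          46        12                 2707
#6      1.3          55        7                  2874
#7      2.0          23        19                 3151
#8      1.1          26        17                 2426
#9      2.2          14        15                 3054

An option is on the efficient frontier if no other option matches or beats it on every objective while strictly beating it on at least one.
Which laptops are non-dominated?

#1, #2, #3, #6, #7, #8

#1: not dominated (best price).
#2: not dominated (best RAM).
#3: not dominated.
#4: dominated by #1 (weight 2.4≤2.8, RAM 56≥51, battery life 18≥10, price 1064≤1174).
#5: dominated by #2 (weight 1.4≤2.1, RAM 57≥46, battery life 17≥12, price 1666≤2707).
#6: not dominated.
#7: not dominated (best battery life).
#8: not dominated (best weight).
#9: dominated by #2 (weight 1.4≤2.2, RAM 57≥14, battery life 17≥15, price 1666≤3054).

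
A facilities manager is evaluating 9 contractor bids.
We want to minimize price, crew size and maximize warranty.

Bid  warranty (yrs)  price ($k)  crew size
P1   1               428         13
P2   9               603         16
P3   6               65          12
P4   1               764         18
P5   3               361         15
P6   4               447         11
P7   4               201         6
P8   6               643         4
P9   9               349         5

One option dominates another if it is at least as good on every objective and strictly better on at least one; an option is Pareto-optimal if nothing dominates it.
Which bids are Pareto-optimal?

P3, P7, P8, P9

P1: dominated by P3 (warranty 6≥1, price 65≤428, crew size 12≤13).
P2: dominated by P9 (warranty 9≥9, price 349≤603, crew size 5≤16).
P3: not dominated (best price).
P4: dominated by P1 (warranty 1≥1, price 428≤764, crew size 13≤18).
P5: dominated by P3 (warranty 6≥3, price 65≤361, crew size 12≤15).
P6: dominated by P7 (warranty 4≥4, price 201≤447, crew size 6≤11).
P7: not dominated.
P8: not dominated (best crew size).
P9: not dominated.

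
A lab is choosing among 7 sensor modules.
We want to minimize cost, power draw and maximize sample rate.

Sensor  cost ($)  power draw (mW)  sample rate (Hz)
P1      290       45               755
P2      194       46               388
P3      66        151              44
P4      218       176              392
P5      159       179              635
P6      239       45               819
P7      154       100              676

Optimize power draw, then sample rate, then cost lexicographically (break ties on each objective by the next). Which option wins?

P6

First minimize power draw: best is 45, kept {P1, P6}.
Then maximize sample rate: best is 819, kept {P6}.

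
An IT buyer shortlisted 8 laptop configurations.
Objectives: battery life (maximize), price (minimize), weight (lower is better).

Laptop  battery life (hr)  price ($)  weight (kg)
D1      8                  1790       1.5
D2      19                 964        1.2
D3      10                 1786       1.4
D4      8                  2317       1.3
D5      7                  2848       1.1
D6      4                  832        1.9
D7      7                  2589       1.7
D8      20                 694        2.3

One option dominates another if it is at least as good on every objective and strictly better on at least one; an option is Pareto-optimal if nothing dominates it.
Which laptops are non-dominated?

D2, D5, D6, D8

D1: dominated by D2 (battery life 19≥8, price 964≤1790, weight 1.2≤1.5).
D2: not dominated.
D3: dominated by D2 (battery life 19≥10, price 964≤1786, weight 1.2≤1.4).
D4: dominated by D2 (battery life 19≥8, price 964≤2317, weight 1.2≤1.3).
D5: not dominated (best weight).
D6: not dominated.
D7: dominated by D1 (battery life 8≥7, price 1790≤2589, weight 1.5≤1.7).
D8: not dominated (best battery life).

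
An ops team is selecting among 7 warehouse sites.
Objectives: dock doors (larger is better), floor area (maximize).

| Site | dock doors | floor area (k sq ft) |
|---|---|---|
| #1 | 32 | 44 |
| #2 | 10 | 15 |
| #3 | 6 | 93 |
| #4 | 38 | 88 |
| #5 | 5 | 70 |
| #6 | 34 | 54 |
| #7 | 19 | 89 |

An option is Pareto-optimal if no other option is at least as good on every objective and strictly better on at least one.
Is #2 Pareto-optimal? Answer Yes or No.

#1 vs #2: dock doors 32≥10, floor area 44≥15 — #1 is at least as good on every objective and strictly better on at least one, so #1 dominates #2.

No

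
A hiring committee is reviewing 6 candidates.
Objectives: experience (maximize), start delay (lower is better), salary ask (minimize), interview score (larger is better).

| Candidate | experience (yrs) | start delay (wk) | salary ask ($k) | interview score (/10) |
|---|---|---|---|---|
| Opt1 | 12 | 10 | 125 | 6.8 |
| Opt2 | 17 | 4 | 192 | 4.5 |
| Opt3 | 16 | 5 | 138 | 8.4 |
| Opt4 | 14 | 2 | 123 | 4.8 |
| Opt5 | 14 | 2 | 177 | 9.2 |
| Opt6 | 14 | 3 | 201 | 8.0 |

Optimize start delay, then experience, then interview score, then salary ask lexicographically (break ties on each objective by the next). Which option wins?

Opt5

First minimize start delay: best is 2, kept {Opt4, Opt5}.
Then maximize experience: best is 14, kept {Opt4, Opt5}.
Then maximize interview score: best is 9.2, kept {Opt5}.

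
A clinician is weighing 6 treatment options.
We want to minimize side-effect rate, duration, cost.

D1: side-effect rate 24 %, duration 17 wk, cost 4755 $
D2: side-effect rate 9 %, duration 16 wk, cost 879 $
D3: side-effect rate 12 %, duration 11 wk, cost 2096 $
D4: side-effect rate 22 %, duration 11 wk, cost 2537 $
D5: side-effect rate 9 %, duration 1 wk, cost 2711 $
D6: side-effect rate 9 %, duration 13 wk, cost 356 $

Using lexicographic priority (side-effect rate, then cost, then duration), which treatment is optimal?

D6

First minimize side-effect rate: best is 9, kept {D2, D5, D6}.
Then minimize cost: best is 356, kept {D6}.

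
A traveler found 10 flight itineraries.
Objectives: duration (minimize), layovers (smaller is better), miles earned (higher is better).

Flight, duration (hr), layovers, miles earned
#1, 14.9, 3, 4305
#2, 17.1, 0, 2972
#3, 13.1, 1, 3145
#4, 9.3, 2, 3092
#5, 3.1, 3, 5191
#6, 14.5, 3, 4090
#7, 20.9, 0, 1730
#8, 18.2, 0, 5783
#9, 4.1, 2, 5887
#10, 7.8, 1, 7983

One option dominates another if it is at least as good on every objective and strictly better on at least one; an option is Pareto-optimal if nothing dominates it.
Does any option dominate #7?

#2 vs #7: duration 17.1≤20.9, layovers 0≤0, miles earned 2972≥1730 — #2 is at least as good on every objective and strictly better on at least one, so #2 dominates #7.

Yes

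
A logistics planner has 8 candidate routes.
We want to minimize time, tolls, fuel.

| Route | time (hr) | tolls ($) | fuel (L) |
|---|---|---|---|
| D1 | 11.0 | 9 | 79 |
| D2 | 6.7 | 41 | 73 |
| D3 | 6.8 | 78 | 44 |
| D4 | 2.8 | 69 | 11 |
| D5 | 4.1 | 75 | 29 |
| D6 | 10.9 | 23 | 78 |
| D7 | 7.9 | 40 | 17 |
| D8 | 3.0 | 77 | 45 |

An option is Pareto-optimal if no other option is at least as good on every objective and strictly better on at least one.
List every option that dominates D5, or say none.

D4: time 2.8≤4.1, tolls 69≤75, fuel 11≤29 — dominates D5.
Others (D1, D2, D3, D6, D7, D8) are each worse than D5 on at least one objective.

D4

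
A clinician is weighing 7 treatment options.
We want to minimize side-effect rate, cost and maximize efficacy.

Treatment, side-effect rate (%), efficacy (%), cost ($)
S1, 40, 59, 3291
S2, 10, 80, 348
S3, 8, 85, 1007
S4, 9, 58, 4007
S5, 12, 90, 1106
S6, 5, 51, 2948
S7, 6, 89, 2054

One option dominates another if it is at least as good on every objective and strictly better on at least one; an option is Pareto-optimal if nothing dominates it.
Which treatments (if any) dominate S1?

S2: side-effect rate 10≤40, efficacy 80≥59, cost 348≤3291 — dominates S1.
S3: side-effect rate 8≤40, efficacy 85≥59, cost 1007≤3291 — dominates S1.
S5: side-effect rate 12≤40, efficacy 90≥59, cost 1106≤3291 — dominates S1.
S7: side-effect rate 6≤40, efficacy 89≥59, cost 2054≤3291 — dominates S1.
Others (S4, S6) are each worse than S1 on at least one objective.

S2, S3, S5, S7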